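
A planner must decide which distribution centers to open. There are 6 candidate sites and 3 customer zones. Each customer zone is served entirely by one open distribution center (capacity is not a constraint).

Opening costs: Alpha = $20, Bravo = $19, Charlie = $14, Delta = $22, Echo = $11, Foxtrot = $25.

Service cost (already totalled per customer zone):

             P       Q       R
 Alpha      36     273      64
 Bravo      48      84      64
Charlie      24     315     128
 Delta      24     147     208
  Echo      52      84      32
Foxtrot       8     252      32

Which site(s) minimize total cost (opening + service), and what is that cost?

For any fixed open set, each customer zone goes to its cheapest open site; total = fixed + service.
{Echo, Foxtrot}: P→Foxtrot 8, Q→Echo 84, R→Echo 32. Service 124; fixed 36; total 160.
{Charlie, Echo}: service 140 + fixed 25 = 165
{Bravo, Foxtrot}: service 124 + fixed 44 = 168
{Alpha, Bravo, Charlie, Delta, Echo, Foxtrot}: P→Foxtrot 8, Q→Bravo 84, R→Echo 32. Service 124; fixed 111; total 235.
No other subset beats 160.

Open Echo and Foxtrot; minimum total cost 160.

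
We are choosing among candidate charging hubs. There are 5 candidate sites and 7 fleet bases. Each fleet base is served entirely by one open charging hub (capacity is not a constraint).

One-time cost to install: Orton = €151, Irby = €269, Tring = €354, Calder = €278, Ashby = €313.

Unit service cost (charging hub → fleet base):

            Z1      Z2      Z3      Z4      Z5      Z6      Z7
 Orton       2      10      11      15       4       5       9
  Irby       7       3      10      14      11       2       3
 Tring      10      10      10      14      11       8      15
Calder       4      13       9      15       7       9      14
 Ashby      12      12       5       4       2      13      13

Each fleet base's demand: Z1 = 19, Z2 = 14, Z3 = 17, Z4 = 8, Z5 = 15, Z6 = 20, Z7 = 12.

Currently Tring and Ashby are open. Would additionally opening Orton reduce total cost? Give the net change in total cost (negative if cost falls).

Yes — net change −109 (cost falls by 109).

Current service cost with {Tring, Ashby}: 793.
Adding Orton: each fleet base re-picks its cheapest; new service cost 533, saving 260.
Extra fixed cost: 151. Net change = 151 − 260 = -109.
(Totals: 1460 → 1351.)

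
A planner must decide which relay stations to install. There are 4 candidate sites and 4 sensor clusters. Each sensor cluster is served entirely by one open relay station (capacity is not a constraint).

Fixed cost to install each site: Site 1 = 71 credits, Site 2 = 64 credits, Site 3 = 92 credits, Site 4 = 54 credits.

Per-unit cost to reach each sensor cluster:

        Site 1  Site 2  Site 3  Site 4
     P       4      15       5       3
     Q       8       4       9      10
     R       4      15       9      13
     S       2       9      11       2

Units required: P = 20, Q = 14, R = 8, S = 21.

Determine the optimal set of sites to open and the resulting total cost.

Open Site 1 only; minimum total cost 337.

For any fixed open set, each sensor cluster goes to its cheapest open site; total = fixed + service.
{Site 1}: P→Site 1 4·20=80, Q→Site 1 8·14=112, R→Site 1 4·8=32, S→Site 1 2·21=42. Service 266; fixed 71; total 337.
{Site 1, Site 2}: service 210 + fixed 135 = 345
{Site 1, Site 4}: service 246 + fixed 125 = 371
{Site 1, Site 2, Site 3, Site 4}: P→Site 4 3·20=60, Q→Site 2 4·14=56, R→Site 1 4·8=32, S→Site 1 2·21=42. Service 190; fixed 281; total 471.
No other subset beats 337.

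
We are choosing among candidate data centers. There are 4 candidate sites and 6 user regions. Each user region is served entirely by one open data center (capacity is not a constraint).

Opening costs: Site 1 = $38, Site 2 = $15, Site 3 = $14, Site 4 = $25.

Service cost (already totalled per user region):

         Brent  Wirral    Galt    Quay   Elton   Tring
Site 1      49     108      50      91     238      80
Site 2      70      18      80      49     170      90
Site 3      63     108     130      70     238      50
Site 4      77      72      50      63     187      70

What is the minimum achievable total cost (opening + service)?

For any fixed open set, each user region goes to its cheapest open site; total = fixed + service.
{Site 1, Site 2, Site 3}: Brent→Site 1 49, Wirral→Site 2 18, Galt→Site 1 50, Quay→Site 2 49, Elton→Site 2 170, Tring→Site 3 50. Service 386; fixed 67; total 453.
{Site 2, Site 3, Site 4}: service 400 + fixed 54 = 454
{Site 2, Site 3}: Brent→Site 3 63, Wirral→Site 2 18, Galt→Site 2 80, Quay→Site 2 49, Elton→Site 2 170, Tring→Site 3 50. Service 430; fixed 29; total 459.
{Site 1, Site 2, Site 3, Site 4}: service 386 + fixed 92 = 478
(All 15 nonempty subsets were checked; Site 1, Site 2 and Site 3 is lowest.)

Minimum total cost: 453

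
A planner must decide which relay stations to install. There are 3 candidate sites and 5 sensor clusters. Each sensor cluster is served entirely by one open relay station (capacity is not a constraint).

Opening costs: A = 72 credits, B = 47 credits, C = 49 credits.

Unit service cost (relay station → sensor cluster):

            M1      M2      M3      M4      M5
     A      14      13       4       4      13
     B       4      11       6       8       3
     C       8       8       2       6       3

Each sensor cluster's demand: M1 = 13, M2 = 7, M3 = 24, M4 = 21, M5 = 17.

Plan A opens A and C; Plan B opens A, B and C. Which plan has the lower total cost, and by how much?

Plan B is cheaper by 5.

Plan A: {A, C}: M1→C 8·13=104, M2→C 8·7=56, M3→C 2·24=48, M4→A 4·21=84, M5→C 3·17=51. Service 343; fixed 121; total 464.
Plan B: {A, B, C}: M1→B 4·13=52, M2→C 8·7=56, M3→C 2·24=48, M4→A 4·21=84, M5→B 3·17=51. Service 291; fixed 168; total 459.
Difference: |464 − 459| = 5.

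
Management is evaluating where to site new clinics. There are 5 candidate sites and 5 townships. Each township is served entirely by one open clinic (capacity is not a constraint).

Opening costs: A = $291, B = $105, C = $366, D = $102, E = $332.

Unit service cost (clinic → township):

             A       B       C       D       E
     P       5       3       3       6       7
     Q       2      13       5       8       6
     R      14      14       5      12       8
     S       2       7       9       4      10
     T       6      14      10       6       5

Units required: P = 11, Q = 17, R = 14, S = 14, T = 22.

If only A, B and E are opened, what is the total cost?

Each township is assigned to its cheapest site among the open ones.
{A, B, E}: P→B 3·11=33, Q→A 2·17=34, R→E 8·14=112, S→A 2·14=28, T→E 5·22=110. Service 317; fixed 728; total 1045.

Total cost: 1045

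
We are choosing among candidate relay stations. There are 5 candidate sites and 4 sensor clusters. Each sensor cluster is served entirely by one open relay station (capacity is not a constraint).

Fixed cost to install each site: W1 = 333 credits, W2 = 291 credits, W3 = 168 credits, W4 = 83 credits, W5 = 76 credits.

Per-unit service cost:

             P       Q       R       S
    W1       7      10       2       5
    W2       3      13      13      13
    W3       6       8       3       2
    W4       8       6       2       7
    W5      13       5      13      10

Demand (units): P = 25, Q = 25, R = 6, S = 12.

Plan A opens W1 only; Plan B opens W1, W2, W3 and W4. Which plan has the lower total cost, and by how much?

Plan A is cheaper by 306.

Plan A: {W1}: P→W1 7·25=175, Q→W1 10·25=250, R→W1 2·6=12, S→W1 5·12=60. Service 497; fixed 333; total 830.
Plan B: {W1, W2, W3, W4}: P→W2 3·25=75, Q→W4 6·25=150, R→W1 2·6=12, S→W3 2·12=24. Service 261; fixed 875; total 1136.
Difference: |830 − 1136| = 306.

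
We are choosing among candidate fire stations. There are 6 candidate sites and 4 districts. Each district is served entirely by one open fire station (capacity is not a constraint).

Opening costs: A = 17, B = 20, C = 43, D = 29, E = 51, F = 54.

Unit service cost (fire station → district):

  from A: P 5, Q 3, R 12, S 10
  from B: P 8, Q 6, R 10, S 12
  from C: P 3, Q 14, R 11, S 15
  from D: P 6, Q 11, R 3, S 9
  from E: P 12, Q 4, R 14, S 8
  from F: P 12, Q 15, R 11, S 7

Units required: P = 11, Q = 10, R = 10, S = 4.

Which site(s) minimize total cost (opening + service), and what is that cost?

For any fixed open set, each district goes to its cheapest open site; total = fixed + service.
{A, D}: P→A 5·11=55, Q→A 3·10=30, R→D 3·10=30, S→D 9·4=36. Service 151; fixed 46; total 197.
{A, B, D}: service 151 + fixed 66 = 217
{A, C, D}: service 129 + fixed 89 = 218
{A, B, C, D, E, F}: P→C 3·11=33, Q→A 3·10=30, R→D 3·10=30, S→F 7·4=28. Service 121; fixed 214; total 335.
No other subset beats 197.

Open A and D; minimum total cost 197.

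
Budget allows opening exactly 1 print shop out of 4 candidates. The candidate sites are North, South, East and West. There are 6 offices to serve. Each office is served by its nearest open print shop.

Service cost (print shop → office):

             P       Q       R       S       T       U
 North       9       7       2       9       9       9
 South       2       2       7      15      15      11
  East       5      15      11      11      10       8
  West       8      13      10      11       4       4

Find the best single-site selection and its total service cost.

Choose North only; total service cost 45.

With exactly 1 open, each office uses its cheapest among the chosen.
{North}: P→North 9, Q→North 7, R→North 2, S→North 9, T→North 9, U→North 9. Service cost 45.
{West}: service cost 50
{South}: service cost 52
Among all 4 size-1 choices, {North} is lowest.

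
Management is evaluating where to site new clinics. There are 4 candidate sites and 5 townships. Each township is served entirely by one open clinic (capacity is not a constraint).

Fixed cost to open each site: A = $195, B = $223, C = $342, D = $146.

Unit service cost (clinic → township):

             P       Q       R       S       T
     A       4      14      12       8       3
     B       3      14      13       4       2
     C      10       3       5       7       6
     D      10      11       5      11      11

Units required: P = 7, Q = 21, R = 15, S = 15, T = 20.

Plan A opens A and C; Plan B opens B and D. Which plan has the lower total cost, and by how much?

Plan B is cheaper by 72.

Plan A: {A, C}: P→A 4·7=28, Q→C 3·21=63, R→C 5·15=75, S→C 7·15=105, T→A 3·20=60. Service 331; fixed 537; total 868.
Plan B: {B, D}: P→B 3·7=21, Q→D 11·21=231, R→D 5·15=75, S→B 4·15=60, T→B 2·20=40. Service 427; fixed 369; total 796.
Difference: |868 − 796| = 72.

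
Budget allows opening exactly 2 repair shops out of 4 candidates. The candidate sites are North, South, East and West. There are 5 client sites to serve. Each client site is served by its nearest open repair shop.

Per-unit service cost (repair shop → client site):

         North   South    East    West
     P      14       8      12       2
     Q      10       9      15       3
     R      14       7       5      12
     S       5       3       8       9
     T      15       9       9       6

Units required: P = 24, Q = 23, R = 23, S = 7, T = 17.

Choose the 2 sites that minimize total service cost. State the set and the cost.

With exactly 2 open, each client site uses its cheapest among the chosen.
{East, West}: P→West 2·24=48, Q→West 3·23=69, R→East 5·23=115, S→East 8·7=56, T→West 6·17=102. Service cost 390.
{South, West}: service cost 401
{North, West}: service cost 530
Among all 6 size-2 choices, {East, West} is lowest.

Choose East and West; total service cost 390.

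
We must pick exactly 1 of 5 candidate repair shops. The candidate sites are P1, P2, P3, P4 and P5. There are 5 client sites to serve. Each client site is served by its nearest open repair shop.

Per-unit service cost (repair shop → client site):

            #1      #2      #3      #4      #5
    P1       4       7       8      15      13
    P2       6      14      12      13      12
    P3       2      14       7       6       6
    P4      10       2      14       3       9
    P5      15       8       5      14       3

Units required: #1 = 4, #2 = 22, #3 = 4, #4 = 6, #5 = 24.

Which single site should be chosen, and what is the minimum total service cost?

With exactly 1 open, each client site uses its cheapest among the chosen.
{P4}: #1→P4 10·4=40, #2→P4 2·22=44, #3→P4 14·4=56, #4→P4 3·6=18, #5→P4 9·24=216. Service cost 374.
{P5}: service cost 412
{P3}: service cost 524
Among all 5 size-1 choices, {P4} is lowest.

Choose P4 only; total service cost 374.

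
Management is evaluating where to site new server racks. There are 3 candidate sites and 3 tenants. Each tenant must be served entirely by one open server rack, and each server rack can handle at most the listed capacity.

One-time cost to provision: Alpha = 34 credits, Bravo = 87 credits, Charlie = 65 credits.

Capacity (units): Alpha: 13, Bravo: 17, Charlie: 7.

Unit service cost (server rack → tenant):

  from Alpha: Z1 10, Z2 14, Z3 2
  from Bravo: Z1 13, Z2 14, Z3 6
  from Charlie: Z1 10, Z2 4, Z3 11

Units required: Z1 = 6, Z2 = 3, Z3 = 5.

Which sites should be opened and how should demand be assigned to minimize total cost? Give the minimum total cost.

Open {Alpha, Charlie}: Z1→Alpha 10·6=60, Z2→Charlie 4·3=12, Z3→Alpha 2·5=10.
Loads: Alpha carries 11/13, Charlie carries 3/7. Service 82; fixed 99; total 181.
Next best feasible plan costs 211.

Minimum total cost: 181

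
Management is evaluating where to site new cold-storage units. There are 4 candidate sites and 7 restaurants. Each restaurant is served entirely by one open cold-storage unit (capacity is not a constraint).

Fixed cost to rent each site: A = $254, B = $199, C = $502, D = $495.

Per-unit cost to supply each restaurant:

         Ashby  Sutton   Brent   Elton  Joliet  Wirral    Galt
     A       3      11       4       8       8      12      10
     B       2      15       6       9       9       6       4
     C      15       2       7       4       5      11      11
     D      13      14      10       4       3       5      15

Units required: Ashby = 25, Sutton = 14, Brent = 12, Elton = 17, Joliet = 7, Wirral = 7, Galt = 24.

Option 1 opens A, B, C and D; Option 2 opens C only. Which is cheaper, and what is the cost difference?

Option 1: {A, B, C, D}: Ashby→B 2·25=50, Sutton→C 2·14=28, Brent→A 4·12=48, Elton→C 4·17=68, Joliet→D 3·7=21, Wirral→D 5·7=35, Galt→B 4·24=96. Service 346; fixed 1450; total 1796.
Option 2: {C}: Ashby→C 15·25=375, Sutton→C 2·14=28, Brent→C 7·12=84, Elton→C 4·17=68, Joliet→C 5·7=35, Wirral→C 11·7=77, Galt→C 11·24=264. Service 931; fixed 502; total 1433.
Difference: |1796 − 1433| = 363.

Option 2 is cheaper by 363.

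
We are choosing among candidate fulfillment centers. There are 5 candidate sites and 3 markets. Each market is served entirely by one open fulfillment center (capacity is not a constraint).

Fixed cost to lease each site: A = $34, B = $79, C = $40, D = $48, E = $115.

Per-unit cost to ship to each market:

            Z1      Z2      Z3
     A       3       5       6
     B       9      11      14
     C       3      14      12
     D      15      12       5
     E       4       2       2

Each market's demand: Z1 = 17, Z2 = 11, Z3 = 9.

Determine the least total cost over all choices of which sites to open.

For any fixed open set, each market goes to its cheapest open site; total = fixed + service.
{A}: Z1→A 3·17=51, Z2→A 5·11=55, Z3→A 6·9=54. Service 160; fixed 34; total 194.
{E}: service 108 + fixed 115 = 223
{A, D}: service 151 + fixed 82 = 233
{A, B, C, D, E}: Z1→A 3·17=51, Z2→E 2·11=22, Z3→E 2·9=18. Service 91; fixed 316; total 407.
No other subset beats 194.

Minimum total cost: 194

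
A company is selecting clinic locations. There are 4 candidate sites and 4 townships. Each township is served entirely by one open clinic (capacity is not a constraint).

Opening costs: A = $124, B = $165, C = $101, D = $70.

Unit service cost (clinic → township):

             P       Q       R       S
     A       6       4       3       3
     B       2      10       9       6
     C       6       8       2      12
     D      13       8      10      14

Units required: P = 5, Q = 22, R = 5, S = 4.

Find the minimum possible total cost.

Minimum total cost: 269

For any fixed open set, each township goes to its cheapest open site; total = fixed + service.
{A}: P→A 6·5=30, Q→A 4·22=88, R→A 3·5=15, S→A 3·4=12. Service 145; fixed 124; total 269.
{A, D}: service 145 + fixed 194 = 339
{A, C}: service 140 + fixed 225 = 365
{A, B, C, D}: service 120 + fixed 460 = 580
No other subset beats 269.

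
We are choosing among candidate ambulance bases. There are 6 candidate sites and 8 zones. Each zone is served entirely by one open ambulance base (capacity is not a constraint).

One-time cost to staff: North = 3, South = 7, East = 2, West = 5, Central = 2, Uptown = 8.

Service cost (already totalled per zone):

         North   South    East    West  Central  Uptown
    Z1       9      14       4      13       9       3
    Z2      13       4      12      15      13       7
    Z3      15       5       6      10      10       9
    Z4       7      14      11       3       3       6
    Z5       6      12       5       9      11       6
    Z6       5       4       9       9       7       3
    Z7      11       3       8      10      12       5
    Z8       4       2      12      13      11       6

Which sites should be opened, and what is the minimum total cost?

For any fixed open set, each zone goes to its cheapest open site; total = fixed + service.
{South, East, Central}: Z1→East 4, Z2→South 4, Z3→South 5, Z4→Central 3, Z5→East 5, Z6→South 4, Z7→South 3, Z8→South 2. Service 30; fixed 11; total 41.
{North, South, East, Central}: service 30 + fixed 14 = 44
{South, East, West}: Z1→East 4, Z2→South 4, Z3→South 5, Z4→West 3, Z5→East 5, Z6→South 4, Z7→South 3, Z8→South 2. Service 30; fixed 14; total 44.
{North, South, East, West, Central, Uptown}: service 28 + fixed 27 = 55
No other subset beats 41.

Open South, East and Central; minimum total cost 41.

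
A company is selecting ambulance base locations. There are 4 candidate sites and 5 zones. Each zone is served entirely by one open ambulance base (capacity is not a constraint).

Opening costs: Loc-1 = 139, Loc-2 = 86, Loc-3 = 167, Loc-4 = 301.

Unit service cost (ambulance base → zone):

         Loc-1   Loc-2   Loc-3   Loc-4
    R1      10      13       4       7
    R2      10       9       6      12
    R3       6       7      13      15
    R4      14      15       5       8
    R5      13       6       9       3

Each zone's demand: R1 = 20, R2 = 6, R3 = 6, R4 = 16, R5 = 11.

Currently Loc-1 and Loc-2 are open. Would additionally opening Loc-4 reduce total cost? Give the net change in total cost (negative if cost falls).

Current service cost with {Loc-1, Loc-2}: 580.
Adding Loc-4: each zone re-picks its cheapest; new service cost 391, saving 189.
Extra fixed cost: 301. Net change = 301 − 189 = 112.
(Totals: 805 → 917.)

No — net change +112 (cost rises by 112).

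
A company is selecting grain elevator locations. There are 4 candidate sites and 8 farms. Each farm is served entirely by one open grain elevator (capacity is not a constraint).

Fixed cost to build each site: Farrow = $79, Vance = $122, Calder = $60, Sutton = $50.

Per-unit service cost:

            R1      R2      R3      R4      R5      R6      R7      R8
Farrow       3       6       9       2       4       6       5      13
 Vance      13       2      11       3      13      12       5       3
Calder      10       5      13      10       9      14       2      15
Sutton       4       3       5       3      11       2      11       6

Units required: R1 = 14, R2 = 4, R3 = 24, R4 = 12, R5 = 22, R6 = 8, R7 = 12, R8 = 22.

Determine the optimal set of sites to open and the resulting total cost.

For any fixed open set, each farm goes to its cheapest open site; total = fixed + service.
{Farrow, Sutton}: R1→Farrow 3·14=42, R2→Sutton 3·4=12, R3→Sutton 5·24=120, R4→Farrow 2·12=24, R5→Farrow 4·22=88, R6→Sutton 2·8=16, R7→Farrow 5·12=60, R8→Sutton 6·22=132. Service 494; fixed 129; total 623.
{Farrow, Calder, Sutton}: R1→Farrow 3·14=42, R2→Sutton 3·4=12, R3→Sutton 5·24=120, R4→Farrow 2·12=24, R5→Farrow 4·22=88, R6→Sutton 2·8=16, R7→Calder 2·12=24, R8→Sutton 6·22=132. Service 458; fixed 189; total 647.
{Farrow, Vance, Sutton}: service 424 + fixed 251 = 675
{Farrow, Vance, Calder, Sutton}: R1→Farrow 3·14=42, R2→Vance 2·4=8, R3→Sutton 5·24=120, R4→Farrow 2·12=24, R5→Farrow 4·22=88, R6→Sutton 2·8=16, R7→Calder 2·12=24, R8→Vance 3·22=66. Service 388; fixed 311; total 699.
No other subset beats 623.

Open Farrow and Sutton; minimum total cost 623.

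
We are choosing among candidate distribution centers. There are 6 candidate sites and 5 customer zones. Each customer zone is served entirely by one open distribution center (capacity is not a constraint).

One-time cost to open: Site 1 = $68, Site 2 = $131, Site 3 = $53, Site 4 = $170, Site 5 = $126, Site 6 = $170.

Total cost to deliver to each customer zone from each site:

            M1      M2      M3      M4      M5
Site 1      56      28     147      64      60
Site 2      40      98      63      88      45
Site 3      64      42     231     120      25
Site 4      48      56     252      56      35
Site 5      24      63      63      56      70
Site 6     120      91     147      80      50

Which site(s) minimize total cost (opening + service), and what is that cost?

Open Site 3 and Site 5; minimum total cost 389.

For any fixed open set, each customer zone goes to its cheapest open site; total = fixed + service.
{Site 3, Site 5}: M1→Site 5 24, M2→Site 3 42, M3→Site 5 63, M4→Site 5 56, M5→Site 3 25. Service 210; fixed 179; total 389.
{Site 5}: M1→Site 5 24, M2→Site 5 63, M3→Site 5 63, M4→Site 5 56, M5→Site 5 70. Service 276; fixed 126; total 402.
{Site 1}: M1→Site 1 56, M2→Site 1 28, M3→Site 1 147, M4→Site 1 64, M5→Site 1 60. Service 355; fixed 68; total 423.
{Site 1, Site 2, Site 3, Site 4, Site 5, Site 6}: service 196 + fixed 718 = 914
No other subset beats 389.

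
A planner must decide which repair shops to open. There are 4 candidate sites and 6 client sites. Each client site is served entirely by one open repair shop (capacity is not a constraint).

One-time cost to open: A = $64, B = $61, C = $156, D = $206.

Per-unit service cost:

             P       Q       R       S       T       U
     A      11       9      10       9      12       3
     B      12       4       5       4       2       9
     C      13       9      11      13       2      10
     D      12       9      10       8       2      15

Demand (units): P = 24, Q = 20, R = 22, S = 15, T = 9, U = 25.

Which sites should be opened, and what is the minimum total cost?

For any fixed open set, each client site goes to its cheapest open site; total = fixed + service.
{A, B}: P→A 11·24=264, Q→B 4·20=80, R→B 5·22=110, S→B 4·15=60, T→B 2·9=18, U→A 3·25=75. Service 607; fixed 125; total 732.
{B}: service 781 + fixed 61 = 842
{A, B, C}: P→A 11·24=264, Q→B 4·20=80, R→B 5·22=110, S→B 4·15=60, T→B 2·9=18, U→A 3·25=75. Service 607; fixed 281; total 888.
{A, B, C, D}: service 607 + fixed 487 = 1094
No other subset beats 732.

Open A and B; minimum total cost 732.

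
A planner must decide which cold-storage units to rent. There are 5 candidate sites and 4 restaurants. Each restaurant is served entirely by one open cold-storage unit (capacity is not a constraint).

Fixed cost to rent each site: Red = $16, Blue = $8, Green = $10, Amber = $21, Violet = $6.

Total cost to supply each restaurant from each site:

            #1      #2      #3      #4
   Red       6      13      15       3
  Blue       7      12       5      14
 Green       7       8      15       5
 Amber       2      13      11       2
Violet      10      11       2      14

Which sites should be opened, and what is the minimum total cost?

For any fixed open set, each restaurant goes to its cheapest open site; total = fixed + service.
{Green, Violet}: #1→Green 7, #2→Green 8, #3→Violet 2, #4→Green 5. Service 22; fixed 16; total 38.
{Blue, Green}: service 25 + fixed 18 = 43
{Violet}: #1→Violet 10, #2→Violet 11, #3→Violet 2, #4→Violet 14. Service 37; fixed 6; total 43.
{Red, Blue, Green, Amber, Violet}: service 14 + fixed 61 = 75
No other subset beats 38.

Open Green and Violet; minimum total cost 38.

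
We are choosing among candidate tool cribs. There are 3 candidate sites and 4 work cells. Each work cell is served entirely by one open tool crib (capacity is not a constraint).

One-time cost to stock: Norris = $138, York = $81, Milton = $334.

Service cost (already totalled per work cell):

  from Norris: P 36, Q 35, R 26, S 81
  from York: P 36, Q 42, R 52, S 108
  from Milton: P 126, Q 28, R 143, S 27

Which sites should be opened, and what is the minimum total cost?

For any fixed open set, each work cell goes to its cheapest open site; total = fixed + service.
{Norris}: P→Norris 36, Q→Norris 35, R→Norris 26, S→Norris 81. Service 178; fixed 138; total 316.
{York}: service 238 + fixed 81 = 319
{Norris, York}: P→Norris 36, Q→Norris 35, R→Norris 26, S→Norris 81. Service 178; fixed 219; total 397.
{Norris, York, Milton}: service 117 + fixed 553 = 670
No other subset beats 316.

Open Norris only; minimum total cost 316.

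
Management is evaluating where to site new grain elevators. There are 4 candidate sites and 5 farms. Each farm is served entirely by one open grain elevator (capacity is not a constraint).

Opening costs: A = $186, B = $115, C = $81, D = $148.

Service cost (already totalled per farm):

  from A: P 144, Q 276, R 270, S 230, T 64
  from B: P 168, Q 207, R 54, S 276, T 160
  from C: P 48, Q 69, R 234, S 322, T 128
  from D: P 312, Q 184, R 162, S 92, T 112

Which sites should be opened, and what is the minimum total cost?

Open C and D; minimum total cost 712.

For any fixed open set, each farm goes to its cheapest open site; total = fixed + service.
{C, D}: P→C 48, Q→C 69, R→D 162, S→D 92, T→D 112. Service 483; fixed 229; total 712.
{B, C, D}: P→C 48, Q→C 69, R→B 54, S→D 92, T→D 112. Service 375; fixed 344; total 719.
{B, C}: service 575 + fixed 196 = 771
{A, B, C, D}: P→C 48, Q→C 69, R→B 54, S→D 92, T→A 64. Service 327; fixed 530; total 857.
No other subset beats 712.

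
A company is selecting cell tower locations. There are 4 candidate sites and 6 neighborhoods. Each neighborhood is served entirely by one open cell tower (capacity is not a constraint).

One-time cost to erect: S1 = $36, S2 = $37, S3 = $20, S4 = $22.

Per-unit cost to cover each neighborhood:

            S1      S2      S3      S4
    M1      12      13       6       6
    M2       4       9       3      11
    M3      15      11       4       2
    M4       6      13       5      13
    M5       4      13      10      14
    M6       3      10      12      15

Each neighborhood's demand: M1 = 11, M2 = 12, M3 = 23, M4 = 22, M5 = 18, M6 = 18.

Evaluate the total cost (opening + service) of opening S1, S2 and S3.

Total cost: 523

Each neighborhood is assigned to its cheapest site among the open ones.
{S1, S2, S3}: M1→S3 6·11=66, M2→S3 3·12=36, M3→S3 4·23=92, M4→S3 5·22=110, M5→S1 4·18=72, M6→S1 3·18=54. Service 430; fixed 93; total 523.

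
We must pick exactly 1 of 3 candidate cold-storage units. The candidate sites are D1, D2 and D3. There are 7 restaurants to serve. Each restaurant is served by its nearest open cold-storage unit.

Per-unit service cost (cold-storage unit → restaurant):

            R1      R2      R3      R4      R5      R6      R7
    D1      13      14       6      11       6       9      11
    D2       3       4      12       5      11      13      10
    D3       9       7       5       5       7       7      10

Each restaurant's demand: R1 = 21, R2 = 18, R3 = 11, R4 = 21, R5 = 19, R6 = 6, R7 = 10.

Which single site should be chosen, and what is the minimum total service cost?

With exactly 1 open, each restaurant uses its cheapest among the chosen.
{D3}: R1→D3 9·21=189, R2→D3 7·18=126, R3→D3 5·11=55, R4→D3 5·21=105, R5→D3 7·19=133, R6→D3 7·6=42, R7→D3 10·10=100. Service cost 750.
{D2}: service cost 759
{D1}: service cost 1100
Among all 3 size-1 choices, {D3} is lowest.

Choose D3 only; total service cost 750.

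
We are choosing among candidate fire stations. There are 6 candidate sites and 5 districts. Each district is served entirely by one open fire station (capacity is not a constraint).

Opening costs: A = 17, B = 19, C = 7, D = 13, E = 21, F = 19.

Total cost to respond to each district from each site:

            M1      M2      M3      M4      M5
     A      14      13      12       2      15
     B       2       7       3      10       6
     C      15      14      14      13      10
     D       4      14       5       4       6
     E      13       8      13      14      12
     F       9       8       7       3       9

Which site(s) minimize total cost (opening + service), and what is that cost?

Open D only; minimum total cost 46.

For any fixed open set, each district goes to its cheapest open site; total = fixed + service.
{D}: M1→D 4, M2→D 14, M3→D 5, M4→D 4, M5→D 6. Service 33; fixed 13; total 46.
{B}: M1→B 2, M2→B 7, M3→B 3, M4→B 10, M5→B 6. Service 28; fixed 19; total 47.
{C, D}: service 33 + fixed 20 = 53
{A, B, C, D, E, F}: M1→B 2, M2→B 7, M3→B 3, M4→A 2, M5→B 6. Service 20; fixed 96; total 116.
No other subset beats 46.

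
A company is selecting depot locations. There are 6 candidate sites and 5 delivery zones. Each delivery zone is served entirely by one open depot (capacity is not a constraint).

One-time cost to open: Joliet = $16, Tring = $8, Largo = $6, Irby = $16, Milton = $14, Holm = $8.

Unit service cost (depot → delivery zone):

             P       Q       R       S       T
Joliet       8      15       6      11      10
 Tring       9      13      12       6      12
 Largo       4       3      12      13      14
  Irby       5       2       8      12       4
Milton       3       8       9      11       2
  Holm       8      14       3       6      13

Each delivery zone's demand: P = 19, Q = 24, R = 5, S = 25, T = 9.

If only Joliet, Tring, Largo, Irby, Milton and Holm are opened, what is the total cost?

Each delivery zone is assigned to its cheapest site among the open ones.
{Joliet, Tring, Largo, Irby, Milton, Holm}: P→Milton 3·19=57, Q→Irby 2·24=48, R→Holm 3·5=15, S→Tring 6·25=150, T→Milton 2·9=18. Service 288; fixed 68; total 356.

Total cost: 356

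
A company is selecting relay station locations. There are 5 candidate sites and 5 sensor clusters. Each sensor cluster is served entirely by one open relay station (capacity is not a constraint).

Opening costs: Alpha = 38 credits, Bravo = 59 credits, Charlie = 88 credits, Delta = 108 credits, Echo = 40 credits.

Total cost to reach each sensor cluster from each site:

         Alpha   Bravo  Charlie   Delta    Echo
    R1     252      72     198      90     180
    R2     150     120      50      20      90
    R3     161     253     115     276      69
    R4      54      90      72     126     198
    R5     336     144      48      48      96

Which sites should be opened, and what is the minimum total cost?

Open Alpha, Delta and Echo; minimum total cost 467.

For any fixed open set, each sensor cluster goes to its cheapest open site; total = fixed + service.
{Alpha, Delta, Echo}: R1→Delta 90, R2→Delta 20, R3→Echo 69, R4→Alpha 54, R5→Delta 48. Service 281; fixed 186; total 467.
{Bravo, Charlie, Echo}: service 311 + fixed 187 = 498
{Delta, Echo}: service 353 + fixed 148 = 501
{Alpha, Bravo, Charlie, Delta, Echo}: service 263 + fixed 333 = 596
No other subset beats 467.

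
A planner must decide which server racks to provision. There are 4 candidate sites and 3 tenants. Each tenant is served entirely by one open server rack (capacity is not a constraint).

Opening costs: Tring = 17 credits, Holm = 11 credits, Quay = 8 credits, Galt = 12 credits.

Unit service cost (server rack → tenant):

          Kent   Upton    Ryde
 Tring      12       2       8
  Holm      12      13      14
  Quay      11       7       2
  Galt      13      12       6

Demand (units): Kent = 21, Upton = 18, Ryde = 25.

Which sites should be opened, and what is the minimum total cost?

Open Tring and Quay; minimum total cost 342.

For any fixed open set, each tenant goes to its cheapest open site; total = fixed + service.
{Tring, Quay}: Kent→Quay 11·21=231, Upton→Tring 2·18=36, Ryde→Quay 2·25=50. Service 317; fixed 25; total 342.
{Tring, Holm, Quay}: service 317 + fixed 36 = 353
{Tring, Quay, Galt}: Kent→Quay 11·21=231, Upton→Tring 2·18=36, Ryde→Quay 2·25=50. Service 317; fixed 37; total 354.
{Tring, Holm, Quay, Galt}: Kent→Quay 11·21=231, Upton→Tring 2·18=36, Ryde→Quay 2·25=50. Service 317; fixed 48; total 365.
No other subset beats 342.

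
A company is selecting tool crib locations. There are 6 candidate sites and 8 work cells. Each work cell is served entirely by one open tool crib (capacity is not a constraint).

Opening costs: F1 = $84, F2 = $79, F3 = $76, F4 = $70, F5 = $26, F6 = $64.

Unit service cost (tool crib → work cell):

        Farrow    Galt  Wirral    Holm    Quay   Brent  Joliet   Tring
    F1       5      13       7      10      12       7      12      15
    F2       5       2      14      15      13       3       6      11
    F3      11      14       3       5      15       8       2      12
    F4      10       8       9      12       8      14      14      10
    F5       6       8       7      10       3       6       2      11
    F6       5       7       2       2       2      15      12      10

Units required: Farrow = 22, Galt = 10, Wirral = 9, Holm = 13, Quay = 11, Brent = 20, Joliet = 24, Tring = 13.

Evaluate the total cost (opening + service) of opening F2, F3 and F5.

Total cost: 687

Each work cell is assigned to its cheapest site among the open ones.
{F2, F3, F5}: Farrow→F2 5·22=110, Galt→F2 2·10=20, Wirral→F3 3·9=27, Holm→F3 5·13=65, Quay→F5 3·11=33, Brent→F2 3·20=60, Joliet→F3 2·24=48, Tring→F2 11·13=143. Service 506; fixed 181; total 687.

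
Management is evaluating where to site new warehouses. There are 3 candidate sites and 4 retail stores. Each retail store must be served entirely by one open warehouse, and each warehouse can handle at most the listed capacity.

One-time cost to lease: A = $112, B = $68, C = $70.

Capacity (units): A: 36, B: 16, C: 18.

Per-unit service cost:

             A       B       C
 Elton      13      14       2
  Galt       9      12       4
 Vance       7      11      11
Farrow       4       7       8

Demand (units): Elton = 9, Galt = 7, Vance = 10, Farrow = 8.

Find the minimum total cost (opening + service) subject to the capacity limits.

Minimum total cost: 330

Open {A, C}: Elton→C 2·9=18, Galt→C 4·7=28, Vance→A 7·10=70, Farrow→A 4·8=32.
Loads: A carries 18/36, C carries 16/18. Service 148; fixed 182; total 330.
Next best feasible plan costs 365.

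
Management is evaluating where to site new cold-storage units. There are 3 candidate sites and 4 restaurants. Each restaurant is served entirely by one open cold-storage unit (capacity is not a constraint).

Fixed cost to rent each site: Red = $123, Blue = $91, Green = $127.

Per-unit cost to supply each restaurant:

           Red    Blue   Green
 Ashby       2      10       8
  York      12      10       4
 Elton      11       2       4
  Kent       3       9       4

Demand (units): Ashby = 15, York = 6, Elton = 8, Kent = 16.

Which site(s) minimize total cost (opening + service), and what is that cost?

For any fixed open set, each restaurant goes to its cheapest open site; total = fixed + service.
{Red}: Ashby→Red 2·15=30, York→Red 12·6=72, Elton→Red 11·8=88, Kent→Red 3·16=48. Service 238; fixed 123; total 361.
{Green}: Ashby→Green 8·15=120, York→Green 4·6=24, Elton→Green 4·8=32, Kent→Green 4·16=64. Service 240; fixed 127; total 367.
{Red, Blue}: service 154 + fixed 214 = 368
{Red, Blue, Green}: service 118 + fixed 341 = 459
No other subset beats 361.

Open Red only; minimum total cost 361.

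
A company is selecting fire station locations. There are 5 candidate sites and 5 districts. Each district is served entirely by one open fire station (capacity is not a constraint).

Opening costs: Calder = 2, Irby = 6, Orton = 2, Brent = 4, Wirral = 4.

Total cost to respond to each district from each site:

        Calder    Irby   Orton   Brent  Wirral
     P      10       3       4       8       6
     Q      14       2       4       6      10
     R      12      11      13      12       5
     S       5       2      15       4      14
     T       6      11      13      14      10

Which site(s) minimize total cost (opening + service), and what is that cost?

For any fixed open set, each district goes to its cheapest open site; total = fixed + service.
{Calder, Irby, Wirral}: P→Irby 3, Q→Irby 2, R→Wirral 5, S→Irby 2, T→Calder 6. Service 18; fixed 12; total 30.
{Calder, Irby}: P→Irby 3, Q→Irby 2, R→Irby 11, S→Irby 2, T→Calder 6. Service 24; fixed 8; total 32.
{Calder, Irby, Orton, Wirral}: service 18 + fixed 14 = 32
{Calder, Irby, Orton, Brent, Wirral}: P→Irby 3, Q→Irby 2, R→Wirral 5, S→Irby 2, T→Calder 6. Service 18; fixed 18; total 36.
No other subset beats 30.

Open Calder, Irby and Wirral; minimum total cost 30.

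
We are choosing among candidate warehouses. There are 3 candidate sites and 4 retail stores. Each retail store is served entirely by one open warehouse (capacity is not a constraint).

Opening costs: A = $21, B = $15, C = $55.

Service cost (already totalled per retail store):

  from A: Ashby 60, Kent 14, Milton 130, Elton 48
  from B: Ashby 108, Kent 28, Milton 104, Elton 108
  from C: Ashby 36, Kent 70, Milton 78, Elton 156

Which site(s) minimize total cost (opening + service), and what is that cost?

For any fixed open set, each retail store goes to its cheapest open site; total = fixed + service.
{A, C}: Ashby→C 36, Kent→A 14, Milton→C 78, Elton→A 48. Service 176; fixed 76; total 252.
{A, B}: service 226 + fixed 36 = 262
{A, B, C}: Ashby→C 36, Kent→A 14, Milton→C 78, Elton→A 48. Service 176; fixed 91; total 267.
{B}: service 348 + fixed 15 = 363
No other subset beats 252.

Open A and C; minimum total cost 252.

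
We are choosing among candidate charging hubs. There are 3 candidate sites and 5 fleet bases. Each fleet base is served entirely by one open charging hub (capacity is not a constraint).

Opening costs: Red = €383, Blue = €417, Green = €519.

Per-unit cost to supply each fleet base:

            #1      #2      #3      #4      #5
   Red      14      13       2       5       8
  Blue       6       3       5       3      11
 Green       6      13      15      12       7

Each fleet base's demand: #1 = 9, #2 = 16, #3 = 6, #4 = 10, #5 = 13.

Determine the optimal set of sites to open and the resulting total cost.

Open Blue only; minimum total cost 722.

For any fixed open set, each fleet base goes to its cheapest open site; total = fixed + service.
{Blue}: #1→Blue 6·9=54, #2→Blue 3·16=48, #3→Blue 5·6=30, #4→Blue 3·10=30, #5→Blue 11·13=143. Service 305; fixed 417; total 722.
{Red}: service 500 + fixed 383 = 883
{Red, Blue}: #1→Blue 6·9=54, #2→Blue 3·16=48, #3→Red 2·6=12, #4→Blue 3·10=30, #5→Red 8·13=104. Service 248; fixed 800; total 1048.
{Red, Blue, Green}: service 235 + fixed 1319 = 1554
No other subset beats 722.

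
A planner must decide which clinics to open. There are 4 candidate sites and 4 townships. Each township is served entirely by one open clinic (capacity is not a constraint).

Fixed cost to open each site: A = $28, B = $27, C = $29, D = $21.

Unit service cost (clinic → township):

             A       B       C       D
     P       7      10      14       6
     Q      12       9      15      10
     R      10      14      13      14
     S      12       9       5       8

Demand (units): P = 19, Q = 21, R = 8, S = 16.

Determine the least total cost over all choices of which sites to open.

For any fixed open set, each township goes to its cheapest open site; total = fixed + service.
{C, D}: P→D 6·19=114, Q→D 10·21=210, R→C 13·8=104, S→C 5·16=80. Service 508; fixed 50; total 558.
{A, C, D}: P→D 6·19=114, Q→D 10·21=210, R→A 10·8=80, S→C 5·16=80. Service 484; fixed 78; total 562.
{B, C, D}: P→D 6·19=114, Q→B 9·21=189, R→C 13·8=104, S→C 5·16=80. Service 487; fixed 77; total 564.
{A, B, C, D}: service 463 + fixed 105 = 568
No other subset beats 558.

Minimum total cost: 558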